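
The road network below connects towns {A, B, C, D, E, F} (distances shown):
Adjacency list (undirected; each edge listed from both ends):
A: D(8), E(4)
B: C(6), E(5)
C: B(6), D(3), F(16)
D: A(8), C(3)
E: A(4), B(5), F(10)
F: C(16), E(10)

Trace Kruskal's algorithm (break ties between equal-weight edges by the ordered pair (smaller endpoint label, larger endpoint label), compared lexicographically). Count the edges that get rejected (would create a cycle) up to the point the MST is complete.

Kruskal: consider edges lightest-first.
C-D (3): add. Components now {A} {B} {C,D} {E} {F}
A-E (4): add. Components now {A,E} {B} {C,D} {F}
B-E (5): add. Components now {A,B,E} {C,D} {F}
B-C (6): add. Components now {A,B,C,D,E} {F}
A-D (8): skip — A and D already connected.
E-F (10): add. Components now {A,B,C,D,E,F}
Edges rejected before the tree was complete: 1.

1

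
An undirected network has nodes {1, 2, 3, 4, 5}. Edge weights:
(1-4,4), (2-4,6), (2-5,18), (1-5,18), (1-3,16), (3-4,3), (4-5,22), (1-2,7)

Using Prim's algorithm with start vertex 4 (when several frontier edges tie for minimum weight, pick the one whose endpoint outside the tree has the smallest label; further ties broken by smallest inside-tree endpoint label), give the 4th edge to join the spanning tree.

1-5

Grow the tree from 4 using Prim:
Step 1: cheapest edge leaving the tree is 3-4 (3); add 3.
Step 2: cheapest edge leaving the tree is 1-4 (4); add 1.
Step 3: cheapest edge leaving the tree is 2-4 (6); add 2.
Step 4: cheapest edge leaving the tree is 1-5 (18); add 5.
The 4th edge added is 1-5.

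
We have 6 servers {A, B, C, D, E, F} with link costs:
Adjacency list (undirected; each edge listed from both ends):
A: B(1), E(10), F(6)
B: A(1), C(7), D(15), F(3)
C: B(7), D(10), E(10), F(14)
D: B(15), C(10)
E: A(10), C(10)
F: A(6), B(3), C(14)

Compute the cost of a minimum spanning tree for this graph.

31

Kruskal's algorithm — process edges by increasing weight (ties by edge label):
A-B (1): add. Components now {A,B} {C} {D} {E} {F}
B-F (3): add. Components now {A,B,F} {C} {D} {E}
A-F (6): skip — A and F already connected.
B-C (7): add. Components now {A,B,C,F} {D} {E}
A-E (10): add. Components now {A,B,C,E,F} {D}
C-D (10): add. Components now {A,B,C,D,E,F}
MST edges: A-B, B-F, B-C, A-E, C-D; total weight 1+3+7+10+10 = 31.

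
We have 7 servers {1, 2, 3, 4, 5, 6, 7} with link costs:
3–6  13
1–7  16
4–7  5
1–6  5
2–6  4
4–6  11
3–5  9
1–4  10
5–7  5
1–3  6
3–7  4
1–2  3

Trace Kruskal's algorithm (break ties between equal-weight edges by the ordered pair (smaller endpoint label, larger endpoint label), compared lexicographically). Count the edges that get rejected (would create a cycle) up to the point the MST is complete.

1

Kruskal's algorithm — process edges by increasing weight (ties by edge label):
1–2 (3): add — endpoints in different components.
2–6 (4): add — endpoints in different components.
3–7 (4): add — endpoints in different components.
1–6 (5): skip — 1 and 6 already connected.
4–7 (5): add — endpoints in different components.
5–7 (5): add — endpoints in different components.
1–3 (6): add — endpoints in different components.
Edges rejected before the tree was complete: 1.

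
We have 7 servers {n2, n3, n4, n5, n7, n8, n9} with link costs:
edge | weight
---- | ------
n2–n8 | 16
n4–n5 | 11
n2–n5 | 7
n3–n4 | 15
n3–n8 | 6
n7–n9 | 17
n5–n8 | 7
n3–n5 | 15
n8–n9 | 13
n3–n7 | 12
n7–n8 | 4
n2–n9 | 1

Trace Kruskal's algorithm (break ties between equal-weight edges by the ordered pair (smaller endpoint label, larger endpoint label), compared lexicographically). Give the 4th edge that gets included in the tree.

Kruskal's algorithm — process edges by increasing weight (ties by edge label):
n2–n9 (1): add — endpoints in different components.
n7–n8 (4): add — endpoints in different components.
n3–n8 (6): add — endpoints in different components.
n2–n5 (7): add — endpoints in different components.
n5–n8 (7): add — endpoints in different components.
n4–n5 (11): add — endpoints in different components.
The 4th edge added is n2–n5.

n2-n5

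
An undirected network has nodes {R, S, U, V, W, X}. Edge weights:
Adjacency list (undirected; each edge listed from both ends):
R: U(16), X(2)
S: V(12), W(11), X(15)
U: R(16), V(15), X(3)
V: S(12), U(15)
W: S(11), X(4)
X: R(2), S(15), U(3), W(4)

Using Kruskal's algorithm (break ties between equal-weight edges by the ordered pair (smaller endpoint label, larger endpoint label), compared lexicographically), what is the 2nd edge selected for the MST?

U-X

Kruskal: consider edges lightest-first.
R–X (2): add. Components now {W} {V} {U} {S} {R,X}
U–X (3): add. Components now {W} {V} {R,U,X} {S}
W–X (4): add. Components now {R,U,W,X} {V} {S}
S–W (11): add. Components now {R,S,U,W,X} {V}
S–V (12): add. Components now {R,S,U,V,W,X}
The 2nd edge added is U–X.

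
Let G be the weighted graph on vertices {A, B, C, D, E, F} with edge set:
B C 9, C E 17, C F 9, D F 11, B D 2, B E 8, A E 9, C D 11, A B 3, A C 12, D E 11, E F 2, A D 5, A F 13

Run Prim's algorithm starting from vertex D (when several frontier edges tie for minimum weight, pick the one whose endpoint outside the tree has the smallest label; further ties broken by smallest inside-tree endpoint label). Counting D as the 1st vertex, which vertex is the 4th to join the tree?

Grow the tree from D using Prim:
Step 1: cheapest edge leaving the tree is B D (2); add B.
Step 2: cheapest edge leaving the tree is A B (3); add A.
Step 3: cheapest edge leaving the tree is B E (8); add E.
Step 4: cheapest edge leaving the tree is E F (2); add F.
Step 5: cheapest edge leaving the tree is B C (9); add C.
Vertex order: D, B, A, E, F, C. The 4th vertex is E.

E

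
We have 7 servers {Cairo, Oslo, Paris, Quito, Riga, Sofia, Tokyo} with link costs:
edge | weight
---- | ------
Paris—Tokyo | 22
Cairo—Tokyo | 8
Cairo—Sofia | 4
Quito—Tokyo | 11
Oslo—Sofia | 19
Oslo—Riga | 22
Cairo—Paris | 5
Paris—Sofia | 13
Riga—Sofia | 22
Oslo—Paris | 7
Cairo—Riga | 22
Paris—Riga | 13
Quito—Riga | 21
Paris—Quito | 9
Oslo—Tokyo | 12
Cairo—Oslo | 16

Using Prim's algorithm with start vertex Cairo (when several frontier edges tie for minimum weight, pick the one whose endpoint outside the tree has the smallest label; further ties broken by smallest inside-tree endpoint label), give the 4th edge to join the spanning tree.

Cairo-Tokyo

Prim, starting at Cairo.
Step 1: cheapest edge leaving the tree is Cairo—Sofia (4); add Sofia.
Step 2: cheapest edge leaving the tree is Cairo—Paris (5); add Paris.
Step 3: cheapest edge leaving the tree is Oslo—Paris (7); add Oslo.
Step 4: cheapest edge leaving the tree is Cairo—Tokyo (8); add Tokyo.
Step 5: cheapest edge leaving the tree is Paris—Quito (9); add Quito.
Step 6: cheapest edge leaving the tree is Paris—Riga (13); add Riga.
The 4th edge added is Cairo—Tokyo.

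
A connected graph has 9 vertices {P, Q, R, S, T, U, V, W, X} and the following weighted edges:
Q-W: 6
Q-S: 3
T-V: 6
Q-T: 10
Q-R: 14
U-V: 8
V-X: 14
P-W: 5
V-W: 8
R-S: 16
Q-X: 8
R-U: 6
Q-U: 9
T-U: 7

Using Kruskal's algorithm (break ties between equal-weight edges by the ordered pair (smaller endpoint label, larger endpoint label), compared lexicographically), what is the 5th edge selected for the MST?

T-V

Kruskal's algorithm — process edges by increasing weight (ties by edge label):
Q-S (3): add — endpoints in different components.
P-W (5): add — endpoints in different components.
Q-W (6): add — endpoints in different components.
R-U (6): add — endpoints in different components.
T-V (6): add — endpoints in different components.
T-U (7): add — endpoints in different components.
Q-X (8): add — endpoints in different components.
U-V (8): skip — V and U already connected.
V-W (8): add — endpoints in different components.
The 5th edge added is T-V.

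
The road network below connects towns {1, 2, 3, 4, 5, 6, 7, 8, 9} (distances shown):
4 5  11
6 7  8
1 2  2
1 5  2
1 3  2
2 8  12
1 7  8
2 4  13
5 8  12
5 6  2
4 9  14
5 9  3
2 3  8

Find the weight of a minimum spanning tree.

Prim's algorithm from 9:
Step 1: cheapest edge leaving the tree is 5 9 (3); add 5.
Step 2: cheapest edge leaving the tree is 1 5 (2); add 1.
Step 3: cheapest edge leaving the tree is 1 2 (2); add 2.
Step 4: cheapest edge leaving the tree is 1 3 (2); add 3.
Step 5: cheapest edge leaving the tree is 5 6 (2); add 6.
Step 6: cheapest edge leaving the tree is 1 7 (8); add 7.
Step 7: cheapest edge leaving the tree is 4 5 (11); add 4.
Step 8: cheapest edge leaving the tree is 2 8 (12); add 8.
MST edges: 5 9, 1 5, 1 2, 1 3, 5 6, 1 7, 4 5, 2 8; total weight 3+2+2+2+2+8+11+12 = 42.

42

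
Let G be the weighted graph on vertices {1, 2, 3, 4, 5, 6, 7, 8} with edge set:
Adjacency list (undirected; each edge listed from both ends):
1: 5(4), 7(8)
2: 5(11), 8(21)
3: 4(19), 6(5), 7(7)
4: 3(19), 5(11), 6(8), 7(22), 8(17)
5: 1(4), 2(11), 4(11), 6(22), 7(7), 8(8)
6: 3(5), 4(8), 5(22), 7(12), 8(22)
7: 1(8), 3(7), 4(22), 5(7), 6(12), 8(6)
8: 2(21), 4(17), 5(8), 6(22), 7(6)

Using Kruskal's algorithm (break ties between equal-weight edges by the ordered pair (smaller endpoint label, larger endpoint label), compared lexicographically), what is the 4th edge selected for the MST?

Kruskal's algorithm — process edges by increasing weight (ties by edge label):
1–5 (4): add — endpoints in different components.
3–6 (5): add — endpoints in different components.
7–8 (6): add — endpoints in different components.
3–7 (7): add — endpoints in different components.
5–7 (7): add — endpoints in different components.
1–7 (8): skip — 1 and 7 already connected.
4–6 (8): add — endpoints in different components.
5–8 (8): skip — 5 and 8 already connected.
2–5 (11): add — endpoints in different components.
The 4th edge added is 3–7.

3-7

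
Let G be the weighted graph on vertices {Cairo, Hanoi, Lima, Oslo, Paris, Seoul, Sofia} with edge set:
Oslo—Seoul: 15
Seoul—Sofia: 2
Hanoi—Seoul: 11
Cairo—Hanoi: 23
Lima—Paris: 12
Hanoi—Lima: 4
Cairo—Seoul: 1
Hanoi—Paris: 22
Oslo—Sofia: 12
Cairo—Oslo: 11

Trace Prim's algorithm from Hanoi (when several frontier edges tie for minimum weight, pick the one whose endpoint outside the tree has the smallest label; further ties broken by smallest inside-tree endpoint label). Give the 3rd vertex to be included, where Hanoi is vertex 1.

Seoul

Prim, starting at Hanoi.
Step 1: frontier [Hanoi—Lima 4, Hanoi—Seoul 11, Hanoi—Paris 22, Cairo—Hanoi 23] → take Hanoi—Lima (4); add Lima.
Step 2: frontier [Hanoi—Seoul 11, Hanoi—Paris 22, Cairo—Hanoi 23, Lima—Paris 12] → take Hanoi—Seoul (11); add Seoul.
Step 3: frontier [Hanoi—Paris 22, Cairo—Hanoi 23, Lima—Paris 12, Cairo—Seoul 1, Seoul—Sofia 2, Oslo—Seoul 15] → take Cairo—Seoul (1); add Cairo.
Step 4: frontier [Cairo—Oslo 11, Hanoi—Paris 22, Lima—Paris 12, Seoul—Sofia 2, Oslo—Seoul 15] → take Seoul—Sofia (2); add Sofia.
Step 5: frontier [Cairo—Oslo 11, Hanoi—Paris 22, Lima—Paris 12, Oslo—Seoul 15, Oslo—Sofia 12] → take Cairo—Oslo (11); add Oslo.
Step 6: frontier [Hanoi—Paris 22, Lima—Paris 12] → take Lima—Paris (12); add Paris.
Vertex order: Hanoi, Lima, Seoul, Cairo, Sofia, Oslo, Paris. The 3rd vertex is Seoul.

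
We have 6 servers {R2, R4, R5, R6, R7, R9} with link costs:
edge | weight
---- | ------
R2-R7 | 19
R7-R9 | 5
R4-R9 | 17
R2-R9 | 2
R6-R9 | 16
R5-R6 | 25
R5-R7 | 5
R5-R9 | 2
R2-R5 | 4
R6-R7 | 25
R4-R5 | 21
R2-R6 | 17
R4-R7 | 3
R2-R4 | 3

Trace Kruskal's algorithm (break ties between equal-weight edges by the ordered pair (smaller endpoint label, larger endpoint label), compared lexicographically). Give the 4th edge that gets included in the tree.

R4-R7

Kruskal's algorithm — process edges by increasing weight (ties by edge label):
R2-R9 (2): add — endpoints in different components.
R5-R9 (2): add — endpoints in different components.
R2-R4 (3): add — endpoints in different components.
R4-R7 (3): add — endpoints in different components.
R2-R5 (4): skip — R2 and R5 already connected.
R5-R7 (5): skip — R7 and R5 already connected.
R7-R9 (5): skip — R7 and R9 already connected.
R6-R9 (16): add — endpoints in different components.
The 4th edge added is R4-R7.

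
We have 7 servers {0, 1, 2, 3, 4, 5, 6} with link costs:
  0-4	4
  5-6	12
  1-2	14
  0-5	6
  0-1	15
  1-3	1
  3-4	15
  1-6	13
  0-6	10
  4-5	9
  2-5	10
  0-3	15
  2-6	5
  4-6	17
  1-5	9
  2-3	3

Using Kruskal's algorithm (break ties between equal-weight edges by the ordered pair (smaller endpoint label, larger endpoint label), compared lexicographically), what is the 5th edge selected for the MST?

0-5

Sort edges by weight, then run Kruskal:
1-3 (1): add. Components now {0} {1,3} {2} {4} {5} {6}
2-3 (3): add. Components now {0} {1,2,3} {4} {5} {6}
0-4 (4): add. Components now {0,4} {1,2,3} {5} {6}
2-6 (5): add. Components now {0,4} {1,2,3,6} {5}
0-5 (6): add. Components now {0,4,5} {1,2,3,6}
1-5 (9): add. Components now {0,1,2,3,4,5,6}
The 5th edge added is 0-5.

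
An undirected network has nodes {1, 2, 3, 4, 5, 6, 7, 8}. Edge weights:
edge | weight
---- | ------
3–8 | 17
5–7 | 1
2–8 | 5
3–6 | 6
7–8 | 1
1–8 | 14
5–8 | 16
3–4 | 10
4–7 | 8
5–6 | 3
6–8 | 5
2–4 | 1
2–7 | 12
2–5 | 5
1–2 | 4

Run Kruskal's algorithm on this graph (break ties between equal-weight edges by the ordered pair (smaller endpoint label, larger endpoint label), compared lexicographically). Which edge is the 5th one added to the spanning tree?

Sort edges by weight, then run Kruskal:
2–4 (1): add — endpoints in different components.
5–7 (1): add — endpoints in different components.
7–8 (1): add — endpoints in different components.
5–6 (3): add — endpoints in different components.
1–2 (4): add — endpoints in different components.
2–5 (5): add — endpoints in different components.
2–8 (5): skip — 2 and 8 already connected.
6–8 (5): skip — 6 and 8 already connected.
3–6 (6): add — endpoints in different components.
The 5th edge added is 1–2.

1-2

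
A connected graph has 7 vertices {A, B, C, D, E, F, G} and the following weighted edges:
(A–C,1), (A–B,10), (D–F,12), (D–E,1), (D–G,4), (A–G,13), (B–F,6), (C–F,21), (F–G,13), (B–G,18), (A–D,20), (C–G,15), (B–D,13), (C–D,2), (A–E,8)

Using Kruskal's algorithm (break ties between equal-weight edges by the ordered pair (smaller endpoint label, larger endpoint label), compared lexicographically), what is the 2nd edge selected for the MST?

Kruskal: consider edges lightest-first.
A–C (1): add — endpoints in different components.
D–E (1): add — endpoints in different components.
C–D (2): add — endpoints in different components.
D–G (4): add — endpoints in different components.
B–F (6): add — endpoints in different components.
A–E (8): skip — A and E already connected.
A–B (10): add — endpoints in different components.
The 2nd edge added is D–E.

D-E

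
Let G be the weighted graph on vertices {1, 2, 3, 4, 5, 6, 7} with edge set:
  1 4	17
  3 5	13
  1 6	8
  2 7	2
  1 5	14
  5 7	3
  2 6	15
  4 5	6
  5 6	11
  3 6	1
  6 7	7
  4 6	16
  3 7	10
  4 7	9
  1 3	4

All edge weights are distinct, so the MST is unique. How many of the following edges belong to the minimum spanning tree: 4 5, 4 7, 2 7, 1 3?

3

Sort edges by weight, then run Kruskal:
3 6 (1): add — endpoints in different components.
2 7 (2): add — endpoints in different components.
5 7 (3): add — endpoints in different components.
1 3 (4): add — endpoints in different components.
4 5 (6): add — endpoints in different components.
6 7 (7): add — endpoints in different components.
MST edge set: {3 6, 2 7, 5 7, 1 3, 4 5, 6 7}.
Of the listed edges, {4 5, 2 7, 1 3} are in the MST → 3.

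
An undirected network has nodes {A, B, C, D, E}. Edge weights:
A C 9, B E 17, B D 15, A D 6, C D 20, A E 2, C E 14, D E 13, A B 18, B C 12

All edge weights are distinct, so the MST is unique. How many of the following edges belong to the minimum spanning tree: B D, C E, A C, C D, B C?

Kruskal's algorithm — process edges by increasing weight (ties by edge label):
A E (2): add. Components now {A,E} {B} {C} {D}
A D (6): add. Components now {A,D,E} {B} {C}
A C (9): add. Components now {A,C,D,E} {B}
B C (12): add. Components now {A,B,C,D,E}
MST edge set: {A E, A D, A C, B C}.
Of the listed edges, {A C, B C} are in the MST → 2.

2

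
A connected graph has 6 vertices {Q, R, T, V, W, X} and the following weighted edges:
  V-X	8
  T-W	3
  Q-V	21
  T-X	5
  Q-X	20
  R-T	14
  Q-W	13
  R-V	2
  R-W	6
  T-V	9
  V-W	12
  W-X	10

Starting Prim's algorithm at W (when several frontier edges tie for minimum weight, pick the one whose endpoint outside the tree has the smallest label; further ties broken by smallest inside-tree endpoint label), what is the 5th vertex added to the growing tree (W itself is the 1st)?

Prim, starting at W.
Step 1: frontier [T-W 3, R-W 6, W-X 10, V-W 12, Q-W 13] → take T-W (3); add T.
Step 2: frontier [T-X 5, T-V 9, R-T 14, R-W 6, W-X 10, V-W 12, Q-W 13] → take T-X (5); add X.
Step 3: frontier [T-V 9, R-T 14, R-W 6, V-W 12, Q-W 13, V-X 8, Q-X 20] → take R-W (6); add R.
Step 4: frontier [R-V 2, T-V 9, V-W 12, Q-W 13, V-X 8, Q-X 20] → take R-V (2); add V.
Step 5: frontier [Q-V 21, Q-W 13, Q-X 20] → take Q-W (13); add Q.
Vertex order: W, T, X, R, V, Q. The 5th vertex is V.

V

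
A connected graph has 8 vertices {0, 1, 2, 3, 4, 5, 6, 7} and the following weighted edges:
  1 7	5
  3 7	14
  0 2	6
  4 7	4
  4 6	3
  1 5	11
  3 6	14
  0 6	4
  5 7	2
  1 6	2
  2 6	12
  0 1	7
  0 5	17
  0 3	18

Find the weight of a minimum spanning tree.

Prim, starting at 4.
Step 1: frontier [4 6 3, 4 7 4] → take 4 6 (3); add 6.
Step 2: frontier [4 7 4, 1 6 2, 0 6 4, 2 6 12, 3 6 14] → take 1 6 (2); add 1.
Step 3: frontier [1 7 5, 0 1 7, 1 5 11, 4 7 4, 0 6 4, 2 6 12, 3 6 14] → take 0 6 (4); add 0.
Step 4: frontier [0 2 6, 0 5 17, 0 3 18, 1 7 5, 1 5 11, 4 7 4, 2 6 12, 3 6 14] → take 4 7 (4); add 7.
Step 5: frontier [0 2 6, 0 5 17, 0 3 18, 1 5 11, 2 6 12, 3 6 14, 5 7 2, 3 7 14] → take 5 7 (2); add 5.
Step 6: frontier [0 2 6, 0 3 18, 2 6 12, 3 6 14, 3 7 14] → take 0 2 (6); add 2.
Step 7: frontier [0 3 18, 3 6 14, 3 7 14] → take 3 6 (14); add 3.
MST edges: 4 6, 1 6, 0 6, 4 7, 5 7, 0 2, 3 6; total weight 3+2+4+4+2+6+14 = 35.

35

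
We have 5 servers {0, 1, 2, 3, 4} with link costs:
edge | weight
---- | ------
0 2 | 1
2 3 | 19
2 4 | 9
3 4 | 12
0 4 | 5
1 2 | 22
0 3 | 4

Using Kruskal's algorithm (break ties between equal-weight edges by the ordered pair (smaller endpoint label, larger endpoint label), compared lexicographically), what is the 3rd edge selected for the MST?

Kruskal: consider edges lightest-first.
0 2 (1): add. Components now {0,2} {1} {3} {4}
0 3 (4): add. Components now {0,2,3} {1} {4}
0 4 (5): add. Components now {0,2,3,4} {1}
2 4 (9): skip — 2 and 4 already connected.
3 4 (12): skip — 3 and 4 already connected.
2 3 (19): skip — 2 and 3 already connected.
1 2 (22): add. Components now {0,1,2,3,4}
The 3rd edge added is 0 4.

0-4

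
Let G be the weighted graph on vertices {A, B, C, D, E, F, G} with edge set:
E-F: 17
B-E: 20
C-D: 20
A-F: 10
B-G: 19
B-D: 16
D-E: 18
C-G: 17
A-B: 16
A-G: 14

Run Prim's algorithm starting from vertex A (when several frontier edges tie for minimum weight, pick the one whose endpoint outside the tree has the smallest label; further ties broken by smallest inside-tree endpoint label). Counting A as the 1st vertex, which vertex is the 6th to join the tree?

Prim's algorithm from A:
Step 1: cheapest edge leaving the tree is A-F (10); add F.
Step 2: cheapest edge leaving the tree is A-G (14); add G.
Step 3: cheapest edge leaving the tree is A-B (16); add B.
Step 4: cheapest edge leaving the tree is B-D (16); add D.
Step 5: cheapest edge leaving the tree is C-G (17); add C.
Step 6: cheapest edge leaving the tree is E-F (17); add E.
Vertex order: A, F, G, B, D, C, E. The 6th vertex is C.

C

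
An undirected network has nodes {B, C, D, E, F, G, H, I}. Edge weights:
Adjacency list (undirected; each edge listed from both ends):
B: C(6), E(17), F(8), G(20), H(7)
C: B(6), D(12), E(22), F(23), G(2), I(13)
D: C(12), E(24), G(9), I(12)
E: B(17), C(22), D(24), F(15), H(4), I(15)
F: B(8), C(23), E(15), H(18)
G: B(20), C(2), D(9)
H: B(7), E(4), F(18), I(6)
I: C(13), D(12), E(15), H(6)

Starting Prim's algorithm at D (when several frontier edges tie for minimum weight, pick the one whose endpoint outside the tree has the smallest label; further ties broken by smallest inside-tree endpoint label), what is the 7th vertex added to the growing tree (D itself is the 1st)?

Prim, starting at D.
Step 1: cheapest edge leaving the tree is D—G (9); add G.
Step 2: cheapest edge leaving the tree is C—G (2); add C.
Step 3: cheapest edge leaving the tree is B—C (6); add B.
Step 4: cheapest edge leaving the tree is B—H (7); add H.
Step 5: cheapest edge leaving the tree is E—H (4); add E.
Step 6: cheapest edge leaving the tree is H—I (6); add I.
Step 7: cheapest edge leaving the tree is B—F (8); add F.
Vertex order: D, G, C, B, H, E, I, F. The 7th vertex is I.

I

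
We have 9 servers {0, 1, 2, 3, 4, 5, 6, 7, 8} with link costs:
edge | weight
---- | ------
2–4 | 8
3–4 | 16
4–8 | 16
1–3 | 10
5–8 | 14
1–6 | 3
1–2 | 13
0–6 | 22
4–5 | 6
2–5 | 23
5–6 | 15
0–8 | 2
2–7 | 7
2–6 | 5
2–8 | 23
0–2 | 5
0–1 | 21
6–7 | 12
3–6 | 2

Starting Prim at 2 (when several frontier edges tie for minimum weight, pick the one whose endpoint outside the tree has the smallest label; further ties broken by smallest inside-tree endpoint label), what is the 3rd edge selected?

Prim's algorithm from 2:
Step 1: cheapest edge leaving the tree is 0–2 (5); add 0.
Step 2: cheapest edge leaving the tree is 0–8 (2); add 8.
Step 3: cheapest edge leaving the tree is 2–6 (5); add 6.
Step 4: cheapest edge leaving the tree is 3–6 (2); add 3.
Step 5: cheapest edge leaving the tree is 1–6 (3); add 1.
Step 6: cheapest edge leaving the tree is 2–7 (7); add 7.
Step 7: cheapest edge leaving the tree is 2–4 (8); add 4.
Step 8: cheapest edge leaving the tree is 4–5 (6); add 5.
The 3rd edge added is 2–6.

2-6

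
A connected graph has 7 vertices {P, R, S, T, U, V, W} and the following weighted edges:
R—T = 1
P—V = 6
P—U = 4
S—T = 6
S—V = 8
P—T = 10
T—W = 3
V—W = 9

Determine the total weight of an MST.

Kruskal: consider edges lightest-first.
R—T (1): add — endpoints in different components.
T—W (3): add — endpoints in different components.
P—U (4): add — endpoints in different components.
P—V (6): add — endpoints in different components.
S—T (6): add — endpoints in different components.
S—V (8): add — endpoints in different components.
MST edges: R—T, T—W, P—U, P—V, S—T, S—V; total weight 1+3+4+6+6+8 = 28.

28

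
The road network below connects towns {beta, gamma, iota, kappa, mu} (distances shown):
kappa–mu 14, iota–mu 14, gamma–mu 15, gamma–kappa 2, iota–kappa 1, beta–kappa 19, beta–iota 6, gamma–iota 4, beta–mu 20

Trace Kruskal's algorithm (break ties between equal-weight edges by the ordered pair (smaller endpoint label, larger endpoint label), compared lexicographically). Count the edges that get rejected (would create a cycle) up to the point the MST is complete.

1

Kruskal's algorithm — process edges by increasing weight (ties by edge label):
iota–kappa (1): add. Components now {iota,kappa} {mu} {gamma} {beta}
gamma–kappa (2): add. Components now {gamma,iota,kappa} {mu} {beta}
gamma–iota (4): skip — iota and gamma already connected.
beta–iota (6): add. Components now {beta,gamma,iota,kappa} {mu}
iota–mu (14): add. Components now {beta,gamma,iota,kappa,mu}
Edges rejected before the tree was complete: 1.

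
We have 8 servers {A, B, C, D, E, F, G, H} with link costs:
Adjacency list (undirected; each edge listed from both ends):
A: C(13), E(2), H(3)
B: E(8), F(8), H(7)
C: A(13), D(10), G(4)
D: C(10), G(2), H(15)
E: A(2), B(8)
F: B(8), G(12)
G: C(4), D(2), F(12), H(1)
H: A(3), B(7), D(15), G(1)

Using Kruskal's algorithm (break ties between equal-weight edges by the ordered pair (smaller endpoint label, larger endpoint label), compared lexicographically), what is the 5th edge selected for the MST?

C-G

Kruskal's algorithm — process edges by increasing weight (ties by edge label):
G-H (1): add — endpoints in different components.
A-E (2): add — endpoints in different components.
D-G (2): add — endpoints in different components.
A-H (3): add — endpoints in different components.
C-G (4): add — endpoints in different components.
B-H (7): add — endpoints in different components.
B-E (8): skip — B and E already connected.
B-F (8): add — endpoints in different components.
The 5th edge added is C-G.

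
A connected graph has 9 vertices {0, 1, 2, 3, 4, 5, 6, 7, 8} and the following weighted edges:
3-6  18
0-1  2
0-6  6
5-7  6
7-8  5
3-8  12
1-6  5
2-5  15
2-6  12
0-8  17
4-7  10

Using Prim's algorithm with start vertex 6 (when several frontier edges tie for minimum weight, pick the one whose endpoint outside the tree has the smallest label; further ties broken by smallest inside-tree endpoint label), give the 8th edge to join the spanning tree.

Grow the tree from 6 using Prim:
Step 1: cheapest edge leaving the tree is 1-6 (5); add 1.
Step 2: cheapest edge leaving the tree is 0-1 (2); add 0.
Step 3: cheapest edge leaving the tree is 2-6 (12); add 2.
Step 4: cheapest edge leaving the tree is 2-5 (15); add 5.
Step 5: cheapest edge leaving the tree is 5-7 (6); add 7.
Step 6: cheapest edge leaving the tree is 7-8 (5); add 8.
Step 7: cheapest edge leaving the tree is 4-7 (10); add 4.
Step 8: cheapest edge leaving the tree is 3-8 (12); add 3.
The 8th edge added is 3-8.

3-8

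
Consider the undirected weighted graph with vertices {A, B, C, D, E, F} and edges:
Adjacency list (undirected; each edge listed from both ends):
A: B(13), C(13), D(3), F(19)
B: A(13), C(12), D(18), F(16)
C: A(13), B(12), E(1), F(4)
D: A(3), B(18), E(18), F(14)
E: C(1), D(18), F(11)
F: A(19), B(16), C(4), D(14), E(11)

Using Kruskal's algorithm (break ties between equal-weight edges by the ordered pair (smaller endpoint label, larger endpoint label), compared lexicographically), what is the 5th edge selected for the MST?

A-B

Kruskal: consider edges lightest-first.
C E (1): add — endpoints in different components.
A D (3): add — endpoints in different components.
C F (4): add — endpoints in different components.
E F (11): skip — E and F already connected.
B C (12): add — endpoints in different components.
A B (13): add — endpoints in different components.
The 5th edge added is A B.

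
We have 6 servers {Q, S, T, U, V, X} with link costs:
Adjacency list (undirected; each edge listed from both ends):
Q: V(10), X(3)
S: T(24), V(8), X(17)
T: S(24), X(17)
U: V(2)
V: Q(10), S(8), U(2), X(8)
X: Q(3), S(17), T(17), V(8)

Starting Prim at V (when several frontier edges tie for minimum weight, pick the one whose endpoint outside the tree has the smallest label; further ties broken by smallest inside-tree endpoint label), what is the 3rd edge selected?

V-X

Prim's algorithm from V:
Step 1: cheapest edge leaving the tree is U—V (2); add U.
Step 2: cheapest edge leaving the tree is S—V (8); add S.
Step 3: cheapest edge leaving the tree is V—X (8); add X.
Step 4: cheapest edge leaving the tree is Q—X (3); add Q.
Step 5: cheapest edge leaving the tree is T—X (17); add T.
The 3rd edge added is V—X.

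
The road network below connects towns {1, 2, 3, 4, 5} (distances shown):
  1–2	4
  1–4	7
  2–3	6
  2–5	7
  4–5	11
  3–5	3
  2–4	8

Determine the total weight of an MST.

Prim, starting at 5.
Step 1: frontier [3–5 3, 2–5 7, 4–5 11] → take 3–5 (3); add 3.
Step 2: frontier [2–3 6, 2–5 7, 4–5 11] → take 2–3 (6); add 2.
Step 3: frontier [1–2 4, 2–4 8, 4–5 11] → take 1–2 (4); add 1.
Step 4: frontier [1–4 7, 2–4 8, 4–5 11] → take 1–4 (7); add 4.
MST edges: 3–5, 2–3, 1–2, 1–4; total weight 3+6+4+7 = 20.

20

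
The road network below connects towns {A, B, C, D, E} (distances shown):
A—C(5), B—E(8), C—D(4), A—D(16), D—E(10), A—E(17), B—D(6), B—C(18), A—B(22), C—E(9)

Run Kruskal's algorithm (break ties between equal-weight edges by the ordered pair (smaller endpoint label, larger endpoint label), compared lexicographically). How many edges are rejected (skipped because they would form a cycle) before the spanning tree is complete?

0

Kruskal's algorithm — process edges by increasing weight (ties by edge label):
C—D (4): add. Components now {A} {B} {C,D} {E}
A—C (5): add. Components now {A,C,D} {B} {E}
B—D (6): add. Components now {A,B,C,D} {E}
B—E (8): add. Components now {A,B,C,D,E}
Edges rejected before the tree was complete: 0.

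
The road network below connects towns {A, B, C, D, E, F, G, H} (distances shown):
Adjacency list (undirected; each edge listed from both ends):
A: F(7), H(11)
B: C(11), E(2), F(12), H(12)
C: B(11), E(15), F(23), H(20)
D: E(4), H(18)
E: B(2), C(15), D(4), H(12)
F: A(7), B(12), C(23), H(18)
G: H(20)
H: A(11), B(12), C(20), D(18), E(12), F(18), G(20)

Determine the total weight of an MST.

Kruskal's algorithm — process edges by increasing weight (ties by edge label):
B-E (2): add — endpoints in different components.
D-E (4): add — endpoints in different components.
A-F (7): add — endpoints in different components.
A-H (11): add — endpoints in different components.
B-C (11): add — endpoints in different components.
B-F (12): add — endpoints in different components.
B-H (12): skip — B and H already connected.
E-H (12): skip — E and H already connected.
C-E (15): skip — C and E already connected.
D-H (18): skip — D and H already connected.
F-H (18): skip — F and H already connected.
C-H (20): skip — C and H already connected.
G-H (20): add — endpoints in different components.
MST edges: B-E, D-E, A-F, A-H, B-C, B-F, G-H; total weight 2+4+7+11+11+12+20 = 67.

67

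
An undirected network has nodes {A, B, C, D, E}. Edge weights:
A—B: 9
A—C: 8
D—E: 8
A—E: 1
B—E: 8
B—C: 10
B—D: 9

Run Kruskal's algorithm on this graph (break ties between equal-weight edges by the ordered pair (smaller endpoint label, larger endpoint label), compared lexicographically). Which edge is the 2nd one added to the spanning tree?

Kruskal's algorithm — process edges by increasing weight (ties by edge label):
A—E (1): add — endpoints in different components.
A—C (8): add — endpoints in different components.
B—E (8): add — endpoints in different components.
D—E (8): add — endpoints in different components.
The 2nd edge added is A—C.

A-C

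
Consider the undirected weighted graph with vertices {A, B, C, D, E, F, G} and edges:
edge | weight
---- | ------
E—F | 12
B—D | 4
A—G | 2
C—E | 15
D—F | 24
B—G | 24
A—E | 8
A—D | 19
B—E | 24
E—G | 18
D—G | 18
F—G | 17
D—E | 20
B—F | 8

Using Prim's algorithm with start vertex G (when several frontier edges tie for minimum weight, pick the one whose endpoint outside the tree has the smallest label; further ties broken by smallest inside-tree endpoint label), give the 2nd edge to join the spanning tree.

A-E

Prim's algorithm from G:
Step 1: cheapest edge leaving the tree is A—G (2); add A.
Step 2: cheapest edge leaving the tree is A—E (8); add E.
Step 3: cheapest edge leaving the tree is E—F (12); add F.
Step 4: cheapest edge leaving the tree is B—F (8); add B.
Step 5: cheapest edge leaving the tree is B—D (4); add D.
Step 6: cheapest edge leaving the tree is C—E (15); add C.
The 2nd edge added is A—E.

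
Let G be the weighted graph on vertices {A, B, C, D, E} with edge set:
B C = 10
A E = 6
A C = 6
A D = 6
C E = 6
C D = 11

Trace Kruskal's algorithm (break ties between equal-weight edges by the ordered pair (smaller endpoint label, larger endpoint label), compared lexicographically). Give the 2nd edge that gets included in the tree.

A-D

Sort edges by weight, then run Kruskal:
A C (6): add — endpoints in different components.
A D (6): add — endpoints in different components.
A E (6): add — endpoints in different components.
C E (6): skip — C and E already connected.
B C (10): add — endpoints in different components.
The 2nd edge added is A D.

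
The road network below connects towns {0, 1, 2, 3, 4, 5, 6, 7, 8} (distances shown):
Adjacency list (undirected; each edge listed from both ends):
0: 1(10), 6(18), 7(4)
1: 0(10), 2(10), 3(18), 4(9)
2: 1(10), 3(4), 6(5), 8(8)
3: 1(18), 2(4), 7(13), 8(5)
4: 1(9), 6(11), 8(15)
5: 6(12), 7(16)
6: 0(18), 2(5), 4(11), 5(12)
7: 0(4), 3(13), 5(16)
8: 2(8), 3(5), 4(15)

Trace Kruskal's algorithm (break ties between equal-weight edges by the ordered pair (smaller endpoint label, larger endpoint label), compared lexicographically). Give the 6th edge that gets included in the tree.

0-1

Sort edges by weight, then run Kruskal:
0—7 (4): add — endpoints in different components.
2—3 (4): add — endpoints in different components.
2—6 (5): add — endpoints in different components.
3—8 (5): add — endpoints in different components.
2—8 (8): skip — 2 and 8 already connected.
1—4 (9): add — endpoints in different components.
0—1 (10): add — endpoints in different components.
1—2 (10): add — endpoints in different components.
4—6 (11): skip — 4 and 6 already connected.
5—6 (12): add — endpoints in different components.
The 6th edge added is 0—1.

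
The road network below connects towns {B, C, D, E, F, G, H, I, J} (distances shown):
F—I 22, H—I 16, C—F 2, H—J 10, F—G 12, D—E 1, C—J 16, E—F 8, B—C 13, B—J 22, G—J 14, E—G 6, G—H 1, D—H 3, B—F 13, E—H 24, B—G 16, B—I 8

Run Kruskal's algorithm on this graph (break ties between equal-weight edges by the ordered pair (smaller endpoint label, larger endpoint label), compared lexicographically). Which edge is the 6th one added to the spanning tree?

E-F

Sort edges by weight, then run Kruskal:
D—E (1): add — endpoints in different components.
G—H (1): add — endpoints in different components.
C—F (2): add — endpoints in different components.
D—H (3): add — endpoints in different components.
E—G (6): skip — E and G already connected.
B—I (8): add — endpoints in different components.
E—F (8): add — endpoints in different components.
H—J (10): add — endpoints in different components.
F—G (12): skip — F and G already connected.
B—C (13): add — endpoints in different components.
The 6th edge added is E—F.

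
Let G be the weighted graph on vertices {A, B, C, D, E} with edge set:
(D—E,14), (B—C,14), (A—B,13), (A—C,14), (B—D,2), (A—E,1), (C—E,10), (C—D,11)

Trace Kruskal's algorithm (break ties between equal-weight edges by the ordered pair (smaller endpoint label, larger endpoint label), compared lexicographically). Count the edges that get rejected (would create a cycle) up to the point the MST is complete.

Kruskal: consider edges lightest-first.
A—E (1): add — endpoints in different components.
B—D (2): add — endpoints in different components.
C—E (10): add — endpoints in different components.
C—D (11): add — endpoints in different components.
Edges rejected before the tree was complete: 0.

0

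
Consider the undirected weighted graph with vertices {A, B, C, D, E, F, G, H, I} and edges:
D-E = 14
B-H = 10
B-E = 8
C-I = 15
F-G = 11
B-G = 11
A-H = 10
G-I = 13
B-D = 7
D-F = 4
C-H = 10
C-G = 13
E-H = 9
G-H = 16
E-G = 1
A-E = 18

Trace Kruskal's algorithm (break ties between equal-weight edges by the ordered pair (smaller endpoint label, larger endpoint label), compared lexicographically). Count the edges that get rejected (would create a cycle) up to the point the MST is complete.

4

Sort edges by weight, then run Kruskal:
E-G (1): add — endpoints in different components.
D-F (4): add — endpoints in different components.
B-D (7): add — endpoints in different components.
B-E (8): add — endpoints in different components.
E-H (9): add — endpoints in different components.
A-H (10): add — endpoints in different components.
B-H (10): skip — B and H already connected.
C-H (10): add — endpoints in different components.
B-G (11): skip — B and G already connected.
F-G (11): skip — F and G already connected.
C-G (13): skip — C and G already connected.
G-I (13): add — endpoints in different components.
Edges rejected before the tree was complete: 4.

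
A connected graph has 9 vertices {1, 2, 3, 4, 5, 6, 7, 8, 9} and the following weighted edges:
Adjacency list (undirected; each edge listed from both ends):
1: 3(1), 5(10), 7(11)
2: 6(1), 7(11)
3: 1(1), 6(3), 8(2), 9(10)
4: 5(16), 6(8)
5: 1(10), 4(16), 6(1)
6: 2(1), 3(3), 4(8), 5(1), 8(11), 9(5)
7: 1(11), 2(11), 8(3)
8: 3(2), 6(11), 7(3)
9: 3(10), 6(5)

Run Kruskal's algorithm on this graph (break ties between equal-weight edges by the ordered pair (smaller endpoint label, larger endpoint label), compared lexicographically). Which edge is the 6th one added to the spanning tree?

7-8

Kruskal: consider edges lightest-first.
1–3 (1): add — endpoints in different components.
2–6 (1): add — endpoints in different components.
5–6 (1): add — endpoints in different components.
3–8 (2): add — endpoints in different components.
3–6 (3): add — endpoints in different components.
7–8 (3): add — endpoints in different components.
6–9 (5): add — endpoints in different components.
4–6 (8): add — endpoints in different components.
The 6th edge added is 7–8.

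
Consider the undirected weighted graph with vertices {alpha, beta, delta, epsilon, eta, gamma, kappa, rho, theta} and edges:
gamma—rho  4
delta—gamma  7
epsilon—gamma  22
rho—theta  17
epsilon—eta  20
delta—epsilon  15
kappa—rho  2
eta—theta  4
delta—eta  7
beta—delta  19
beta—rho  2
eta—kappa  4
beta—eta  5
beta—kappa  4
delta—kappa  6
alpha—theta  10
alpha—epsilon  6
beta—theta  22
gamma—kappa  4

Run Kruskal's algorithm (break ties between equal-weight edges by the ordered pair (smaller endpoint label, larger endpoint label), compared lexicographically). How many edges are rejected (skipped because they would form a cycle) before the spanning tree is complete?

5

Kruskal's algorithm — process edges by increasing weight (ties by edge label):
beta—rho (2): add — endpoints in different components.
kappa—rho (2): add — endpoints in different components.
beta—kappa (4): skip — beta and kappa already connected.
eta—kappa (4): add — endpoints in different components.
eta—theta (4): add — endpoints in different components.
gamma—kappa (4): add — endpoints in different components.
gamma—rho (4): skip — gamma and rho already connected.
beta—eta (5): skip — beta and eta already connected.
alpha—epsilon (6): add — endpoints in different components.
delta—kappa (6): add — endpoints in different components.
delta—eta (7): skip — delta and eta already connected.
delta—gamma (7): skip — delta and gamma already connected.
alpha—theta (10): add — endpoints in different components.
Edges rejected before the tree was complete: 5.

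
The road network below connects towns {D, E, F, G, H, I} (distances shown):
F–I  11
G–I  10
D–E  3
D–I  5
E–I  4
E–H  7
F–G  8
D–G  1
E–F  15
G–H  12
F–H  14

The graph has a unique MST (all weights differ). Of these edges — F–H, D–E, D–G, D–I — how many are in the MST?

2

Kruskal's algorithm — process edges by increasing weight (ties by edge label):
D–G (1): add — endpoints in different components.
D–E (3): add — endpoints in different components.
E–I (4): add — endpoints in different components.
D–I (5): skip — D and I already connected.
E–H (7): add — endpoints in different components.
F–G (8): add — endpoints in different components.
MST edge set: {D–G, D–E, E–I, E–H, F–G}.
Of the listed edges, {D–E, D–G} are in the MST → 2.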